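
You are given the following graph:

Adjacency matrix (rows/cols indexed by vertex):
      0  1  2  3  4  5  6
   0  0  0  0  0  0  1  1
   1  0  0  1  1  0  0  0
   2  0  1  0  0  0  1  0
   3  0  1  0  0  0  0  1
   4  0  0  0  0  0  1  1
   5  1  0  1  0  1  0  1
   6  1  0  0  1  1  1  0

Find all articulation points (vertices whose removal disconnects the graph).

No articulation points. The graph is biconnected.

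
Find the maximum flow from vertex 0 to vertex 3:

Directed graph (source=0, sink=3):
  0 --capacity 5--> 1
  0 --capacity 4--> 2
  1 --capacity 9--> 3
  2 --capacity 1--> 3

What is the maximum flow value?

Computing max flow:
  Flow on (0->1): 5/5
  Flow on (0->2): 1/4
  Flow on (1->3): 5/9
  Flow on (2->3): 1/1
Maximum flow = 6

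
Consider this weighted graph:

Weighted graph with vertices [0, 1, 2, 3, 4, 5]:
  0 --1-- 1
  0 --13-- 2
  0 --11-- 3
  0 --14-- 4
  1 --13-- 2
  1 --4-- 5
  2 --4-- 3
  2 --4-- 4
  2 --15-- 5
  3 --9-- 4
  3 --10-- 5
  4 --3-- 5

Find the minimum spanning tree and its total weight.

Applying Kruskal's algorithm (sort edges by weight, add if no cycle):
  Add (0,1) w=1
  Add (4,5) w=3
  Add (1,5) w=4
  Add (2,3) w=4
  Add (2,4) w=4
  Skip (3,4) w=9 (creates cycle)
  Skip (3,5) w=10 (creates cycle)
  Skip (0,3) w=11 (creates cycle)
  Skip (0,2) w=13 (creates cycle)
  Skip (1,2) w=13 (creates cycle)
  Skip (0,4) w=14 (creates cycle)
  Skip (2,5) w=15 (creates cycle)
MST weight = 16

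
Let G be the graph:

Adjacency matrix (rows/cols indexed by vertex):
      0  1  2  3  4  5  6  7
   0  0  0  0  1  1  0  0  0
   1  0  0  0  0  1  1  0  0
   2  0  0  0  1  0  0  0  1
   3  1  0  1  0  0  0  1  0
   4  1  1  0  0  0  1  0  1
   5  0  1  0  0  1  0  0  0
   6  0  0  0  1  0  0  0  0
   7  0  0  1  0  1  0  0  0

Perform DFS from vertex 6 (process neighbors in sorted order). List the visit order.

DFS from vertex 6 (neighbors processed in ascending order):
Visit order: 6, 3, 0, 4, 1, 5, 7, 2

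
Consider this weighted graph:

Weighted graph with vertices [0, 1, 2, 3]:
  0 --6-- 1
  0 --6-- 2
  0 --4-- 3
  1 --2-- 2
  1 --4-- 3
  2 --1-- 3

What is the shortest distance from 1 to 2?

Using Dijkstra's algorithm from vertex 1:
Shortest path: 1 -> 2
Total weight: 2 = 2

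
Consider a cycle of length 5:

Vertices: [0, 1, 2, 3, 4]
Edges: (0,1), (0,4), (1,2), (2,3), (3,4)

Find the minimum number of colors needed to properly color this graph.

This is an odd cycle (C_5). Odd cycles are not bipartite (any 2-coloring forces two adjacent vertices to match), and 3 colors suffice.
Chromatic number = 3.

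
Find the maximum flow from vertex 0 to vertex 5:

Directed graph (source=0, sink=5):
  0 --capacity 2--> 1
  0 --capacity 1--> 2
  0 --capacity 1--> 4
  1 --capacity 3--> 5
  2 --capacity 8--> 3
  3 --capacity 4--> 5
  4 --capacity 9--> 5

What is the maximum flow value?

Computing max flow:
  Flow on (0->1): 2/2
  Flow on (0->2): 1/1
  Flow on (0->4): 1/1
  Flow on (1->5): 2/3
  Flow on (2->3): 1/8
  Flow on (3->5): 1/4
  Flow on (4->5): 1/9
Maximum flow = 4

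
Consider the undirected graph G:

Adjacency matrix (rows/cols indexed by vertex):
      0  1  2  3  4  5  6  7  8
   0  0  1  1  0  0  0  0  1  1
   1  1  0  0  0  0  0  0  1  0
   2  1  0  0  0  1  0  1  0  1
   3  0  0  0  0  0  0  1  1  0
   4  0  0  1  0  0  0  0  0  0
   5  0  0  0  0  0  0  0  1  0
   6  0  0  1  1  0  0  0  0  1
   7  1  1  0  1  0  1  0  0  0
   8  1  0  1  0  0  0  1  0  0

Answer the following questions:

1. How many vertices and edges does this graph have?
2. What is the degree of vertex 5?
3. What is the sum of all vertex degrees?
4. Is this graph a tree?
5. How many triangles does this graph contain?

Count: 9 vertices, 12 edges.
Vertex 5 has neighbors [7], degree = 1.
Handshaking lemma: 2 * 12 = 24.
A tree on 9 vertices has 8 edges. This graph has 12 edges (4 extra). Not a tree.
Number of triangles = 3.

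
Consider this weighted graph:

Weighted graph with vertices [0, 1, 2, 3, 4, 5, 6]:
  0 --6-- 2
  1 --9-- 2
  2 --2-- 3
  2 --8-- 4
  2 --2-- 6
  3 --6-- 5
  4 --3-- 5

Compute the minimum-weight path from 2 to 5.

Using Dijkstra's algorithm from vertex 2:
Shortest path: 2 -> 3 -> 5
Total weight: 2 + 6 = 8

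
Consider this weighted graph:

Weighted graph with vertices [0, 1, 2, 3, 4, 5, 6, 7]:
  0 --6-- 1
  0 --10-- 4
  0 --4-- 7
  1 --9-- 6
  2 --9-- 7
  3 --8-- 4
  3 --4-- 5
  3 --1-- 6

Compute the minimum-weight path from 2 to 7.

Using Dijkstra's algorithm from vertex 2:
Shortest path: 2 -> 7
Total weight: 9 = 9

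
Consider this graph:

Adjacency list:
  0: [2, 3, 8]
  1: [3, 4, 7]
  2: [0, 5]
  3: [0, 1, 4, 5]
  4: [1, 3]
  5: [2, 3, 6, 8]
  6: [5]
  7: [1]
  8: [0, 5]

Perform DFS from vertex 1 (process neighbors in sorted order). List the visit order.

DFS from vertex 1 (neighbors processed in ascending order):
Visit order: 1, 3, 0, 2, 5, 6, 8, 4, 7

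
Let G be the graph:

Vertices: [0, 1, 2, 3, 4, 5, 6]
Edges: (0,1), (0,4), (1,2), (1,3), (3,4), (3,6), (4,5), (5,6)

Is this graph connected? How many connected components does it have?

Checking connectivity: the graph has 1 connected component(s).
All vertices are reachable from each other. The graph IS connected.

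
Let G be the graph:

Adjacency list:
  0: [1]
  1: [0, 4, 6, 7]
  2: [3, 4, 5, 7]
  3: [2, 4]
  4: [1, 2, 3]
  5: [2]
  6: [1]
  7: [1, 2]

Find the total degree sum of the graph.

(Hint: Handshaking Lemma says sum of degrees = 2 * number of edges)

Count edges: 9 edges.
By Handshaking Lemma: sum of degrees = 2 * 9 = 18.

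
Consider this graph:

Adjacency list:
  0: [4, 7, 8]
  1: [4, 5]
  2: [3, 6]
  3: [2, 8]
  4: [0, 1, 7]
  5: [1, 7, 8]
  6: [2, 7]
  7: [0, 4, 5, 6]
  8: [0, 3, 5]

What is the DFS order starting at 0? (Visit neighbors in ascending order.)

DFS from vertex 0 (neighbors processed in ascending order):
Visit order: 0, 4, 1, 5, 7, 6, 2, 3, 8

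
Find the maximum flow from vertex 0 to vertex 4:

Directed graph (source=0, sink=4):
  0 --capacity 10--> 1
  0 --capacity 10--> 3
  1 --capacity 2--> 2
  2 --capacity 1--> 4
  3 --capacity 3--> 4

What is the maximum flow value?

Computing max flow:
  Flow on (0->1): 1/10
  Flow on (0->3): 3/10
  Flow on (1->2): 1/2
  Flow on (2->4): 1/1
  Flow on (3->4): 3/3
Maximum flow = 4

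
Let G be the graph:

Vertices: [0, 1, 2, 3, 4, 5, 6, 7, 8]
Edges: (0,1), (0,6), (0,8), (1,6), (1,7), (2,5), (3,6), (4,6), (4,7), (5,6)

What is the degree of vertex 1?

Vertex 1 has neighbors [0, 6, 7], so deg(1) = 3.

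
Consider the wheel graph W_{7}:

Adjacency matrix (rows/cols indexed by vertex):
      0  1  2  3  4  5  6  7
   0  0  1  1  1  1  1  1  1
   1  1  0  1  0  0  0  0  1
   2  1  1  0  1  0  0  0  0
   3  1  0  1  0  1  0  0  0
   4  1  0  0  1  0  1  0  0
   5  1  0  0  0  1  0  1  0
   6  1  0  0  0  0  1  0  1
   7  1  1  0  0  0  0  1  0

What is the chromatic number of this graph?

W_{7} = C_{7} plus a hub adjacent to every cycle vertex.
The outer cycle needs 3 colors (odd cycle); the hub is adjacent to all of them so needs a fresh color.
Chromatic number = 3 + 1 = 4.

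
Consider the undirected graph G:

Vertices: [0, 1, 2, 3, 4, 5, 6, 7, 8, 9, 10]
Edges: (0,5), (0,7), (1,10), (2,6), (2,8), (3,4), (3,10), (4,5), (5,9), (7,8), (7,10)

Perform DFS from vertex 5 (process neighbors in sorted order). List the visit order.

DFS from vertex 5 (neighbors processed in ascending order):
Visit order: 5, 0, 7, 8, 2, 6, 10, 1, 3, 4, 9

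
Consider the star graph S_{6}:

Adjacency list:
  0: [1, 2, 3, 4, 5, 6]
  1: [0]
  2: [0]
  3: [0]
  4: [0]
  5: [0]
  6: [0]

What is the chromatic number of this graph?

S_{6} has one hub adjacent to 6 leaves; leaves are pairwise non-adjacent.
Color the hub 0 and every leaf 1.
Chromatic number = 2.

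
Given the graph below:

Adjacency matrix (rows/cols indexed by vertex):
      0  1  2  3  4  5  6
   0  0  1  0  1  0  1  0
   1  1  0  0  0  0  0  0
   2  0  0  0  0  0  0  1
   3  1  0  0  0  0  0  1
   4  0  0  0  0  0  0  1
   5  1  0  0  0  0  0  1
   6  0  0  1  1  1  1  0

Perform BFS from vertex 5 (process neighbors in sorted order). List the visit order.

BFS from vertex 5 (neighbors processed in ascending order):
Visit order: 5, 0, 6, 1, 3, 2, 4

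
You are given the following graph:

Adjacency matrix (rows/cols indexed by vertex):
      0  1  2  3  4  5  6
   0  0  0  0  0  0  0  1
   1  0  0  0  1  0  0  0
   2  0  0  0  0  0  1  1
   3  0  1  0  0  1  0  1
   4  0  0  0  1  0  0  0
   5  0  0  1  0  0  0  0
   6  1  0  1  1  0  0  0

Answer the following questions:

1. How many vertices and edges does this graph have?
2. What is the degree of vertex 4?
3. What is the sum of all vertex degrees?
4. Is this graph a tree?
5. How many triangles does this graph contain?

Count: 7 vertices, 6 edges.
Vertex 4 has neighbors [3], degree = 1.
Handshaking lemma: 2 * 6 = 12.
A graph is a tree iff it is connected and has exactly n-1 edges. This graph is connected (all 7 vertices in one component) and has 7-1 = 6 edges. It is a tree.
Number of triangles = 0.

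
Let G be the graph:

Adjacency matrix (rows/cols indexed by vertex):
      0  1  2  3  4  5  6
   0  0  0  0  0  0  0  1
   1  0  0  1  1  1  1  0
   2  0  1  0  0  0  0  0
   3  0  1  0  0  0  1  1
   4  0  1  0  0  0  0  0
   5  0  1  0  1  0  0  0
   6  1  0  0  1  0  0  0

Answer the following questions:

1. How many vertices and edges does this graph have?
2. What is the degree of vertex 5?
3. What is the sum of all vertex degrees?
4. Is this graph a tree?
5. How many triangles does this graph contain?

Count: 7 vertices, 7 edges.
Vertex 5 has neighbors [1, 3], degree = 2.
Handshaking lemma: 2 * 7 = 14.
A tree on 7 vertices has 6 edges. This graph has 7 edges (1 extra). Not a tree.
Number of triangles = 1.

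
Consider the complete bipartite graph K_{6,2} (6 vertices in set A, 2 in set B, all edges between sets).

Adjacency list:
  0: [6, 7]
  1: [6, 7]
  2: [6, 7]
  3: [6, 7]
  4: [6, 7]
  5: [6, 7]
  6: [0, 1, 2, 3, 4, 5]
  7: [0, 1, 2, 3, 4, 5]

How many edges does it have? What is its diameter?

K_{6,2} has 6 * 2 = 12 edges.
Any vertex reaches any opposite-side vertex in 1 step; same-side vertices reach in 2 steps via any opposite-side vertex.
Diameter = 2.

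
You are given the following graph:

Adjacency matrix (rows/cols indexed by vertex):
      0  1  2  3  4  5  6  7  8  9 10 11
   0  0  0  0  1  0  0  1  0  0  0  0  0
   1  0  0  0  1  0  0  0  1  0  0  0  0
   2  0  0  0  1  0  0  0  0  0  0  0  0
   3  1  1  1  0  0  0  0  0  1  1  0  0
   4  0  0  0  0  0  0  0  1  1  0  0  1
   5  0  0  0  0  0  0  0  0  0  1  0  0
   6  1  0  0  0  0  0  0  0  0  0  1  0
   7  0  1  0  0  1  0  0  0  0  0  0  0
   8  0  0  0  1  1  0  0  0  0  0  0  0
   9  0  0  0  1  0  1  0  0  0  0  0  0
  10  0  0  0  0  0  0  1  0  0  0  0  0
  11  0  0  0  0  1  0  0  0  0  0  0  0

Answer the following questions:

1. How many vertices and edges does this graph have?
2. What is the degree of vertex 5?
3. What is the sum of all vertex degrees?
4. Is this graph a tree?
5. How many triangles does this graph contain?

Count: 12 vertices, 12 edges.
Vertex 5 has neighbors [9], degree = 1.
Handshaking lemma: 2 * 12 = 24.
A tree on 12 vertices has 11 edges. This graph has 12 edges (1 extra). Not a tree.
Number of triangles = 0.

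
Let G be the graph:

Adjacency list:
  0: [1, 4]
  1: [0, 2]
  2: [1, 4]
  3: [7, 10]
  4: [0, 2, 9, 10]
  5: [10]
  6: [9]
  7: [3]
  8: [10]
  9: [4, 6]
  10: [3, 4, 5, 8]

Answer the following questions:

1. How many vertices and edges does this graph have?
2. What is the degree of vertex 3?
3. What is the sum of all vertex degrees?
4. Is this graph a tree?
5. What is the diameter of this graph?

Count: 11 vertices, 11 edges.
Vertex 3 has neighbors [7, 10], degree = 2.
Handshaking lemma: 2 * 11 = 22.
A tree on 11 vertices has 10 edges. This graph has 11 edges (1 extra). Not a tree.
Diameter (longest shortest path) = 5.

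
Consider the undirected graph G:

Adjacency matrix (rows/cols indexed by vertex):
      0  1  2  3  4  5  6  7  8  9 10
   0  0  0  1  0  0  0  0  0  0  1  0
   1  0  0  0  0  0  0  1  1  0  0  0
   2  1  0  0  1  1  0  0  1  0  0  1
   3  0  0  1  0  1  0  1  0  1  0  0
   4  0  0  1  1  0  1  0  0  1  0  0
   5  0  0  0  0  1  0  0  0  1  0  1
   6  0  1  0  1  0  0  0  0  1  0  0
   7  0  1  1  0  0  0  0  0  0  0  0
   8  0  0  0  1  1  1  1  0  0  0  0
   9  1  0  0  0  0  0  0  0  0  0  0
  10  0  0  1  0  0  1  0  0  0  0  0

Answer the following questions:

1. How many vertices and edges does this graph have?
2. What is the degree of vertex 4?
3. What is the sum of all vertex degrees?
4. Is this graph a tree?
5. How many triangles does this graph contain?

Count: 11 vertices, 16 edges.
Vertex 4 has neighbors [2, 3, 5, 8], degree = 4.
Handshaking lemma: 2 * 16 = 32.
A tree on 11 vertices has 10 edges. This graph has 16 edges (6 extra). Not a tree.
Number of triangles = 4.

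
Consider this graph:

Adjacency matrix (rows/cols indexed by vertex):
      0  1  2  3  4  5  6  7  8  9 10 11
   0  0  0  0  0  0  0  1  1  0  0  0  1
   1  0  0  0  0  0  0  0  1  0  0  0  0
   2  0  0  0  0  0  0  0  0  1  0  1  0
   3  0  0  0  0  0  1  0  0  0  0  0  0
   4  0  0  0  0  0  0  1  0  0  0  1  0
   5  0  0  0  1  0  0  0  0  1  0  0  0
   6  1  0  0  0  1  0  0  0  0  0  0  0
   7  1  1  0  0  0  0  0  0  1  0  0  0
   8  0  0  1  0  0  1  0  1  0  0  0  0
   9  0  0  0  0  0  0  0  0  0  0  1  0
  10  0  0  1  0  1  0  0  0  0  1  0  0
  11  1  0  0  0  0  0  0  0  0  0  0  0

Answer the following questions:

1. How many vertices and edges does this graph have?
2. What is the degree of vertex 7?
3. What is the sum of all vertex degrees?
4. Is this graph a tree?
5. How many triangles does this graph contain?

Count: 12 vertices, 12 edges.
Vertex 7 has neighbors [0, 1, 8], degree = 3.
Handshaking lemma: 2 * 12 = 24.
A tree on 12 vertices has 11 edges. This graph has 12 edges (1 extra). Not a tree.
Number of triangles = 0.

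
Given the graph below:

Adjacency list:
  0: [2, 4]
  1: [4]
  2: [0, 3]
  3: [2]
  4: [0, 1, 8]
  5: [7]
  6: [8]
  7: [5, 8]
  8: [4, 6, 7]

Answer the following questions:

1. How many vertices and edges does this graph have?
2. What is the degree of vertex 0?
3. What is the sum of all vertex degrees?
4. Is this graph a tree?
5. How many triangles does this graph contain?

Count: 9 vertices, 8 edges.
Vertex 0 has neighbors [2, 4], degree = 2.
Handshaking lemma: 2 * 8 = 16.
A graph is a tree iff it is connected and has exactly n-1 edges. This graph is connected (all 9 vertices in one component) and has 9-1 = 8 edges. It is a tree.
Number of triangles = 0.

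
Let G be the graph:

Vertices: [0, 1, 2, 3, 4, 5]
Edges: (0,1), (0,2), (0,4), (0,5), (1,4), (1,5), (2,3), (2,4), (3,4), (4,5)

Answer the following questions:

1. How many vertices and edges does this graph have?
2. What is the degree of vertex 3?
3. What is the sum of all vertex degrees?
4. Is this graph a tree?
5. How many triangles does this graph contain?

Count: 6 vertices, 10 edges.
Vertex 3 has neighbors [2, 4], degree = 2.
Handshaking lemma: 2 * 10 = 20.
A tree on 6 vertices has 5 edges. This graph has 10 edges (5 extra). Not a tree.
Number of triangles = 6.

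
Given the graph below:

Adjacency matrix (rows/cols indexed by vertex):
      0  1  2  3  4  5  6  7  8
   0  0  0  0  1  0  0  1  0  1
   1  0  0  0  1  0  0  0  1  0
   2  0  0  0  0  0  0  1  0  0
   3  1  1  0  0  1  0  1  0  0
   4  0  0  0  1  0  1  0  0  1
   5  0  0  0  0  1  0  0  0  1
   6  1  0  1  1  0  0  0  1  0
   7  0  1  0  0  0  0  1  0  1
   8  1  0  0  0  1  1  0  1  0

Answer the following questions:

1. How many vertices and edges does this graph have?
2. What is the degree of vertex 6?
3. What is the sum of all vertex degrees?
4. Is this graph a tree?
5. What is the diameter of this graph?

Count: 9 vertices, 13 edges.
Vertex 6 has neighbors [0, 2, 3, 7], degree = 4.
Handshaking lemma: 2 * 13 = 26.
A tree on 9 vertices has 8 edges. This graph has 13 edges (5 extra). Not a tree.
Diameter (longest shortest path) = 4.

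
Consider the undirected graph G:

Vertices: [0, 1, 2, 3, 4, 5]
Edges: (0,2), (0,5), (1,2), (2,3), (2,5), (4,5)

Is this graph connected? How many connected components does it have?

Checking connectivity: the graph has 1 connected component(s).
All vertices are reachable from each other. The graph IS connected.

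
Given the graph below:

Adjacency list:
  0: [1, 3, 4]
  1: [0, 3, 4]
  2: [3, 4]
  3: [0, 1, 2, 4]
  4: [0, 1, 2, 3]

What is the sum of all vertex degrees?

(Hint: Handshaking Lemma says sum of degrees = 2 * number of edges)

Count edges: 8 edges.
By Handshaking Lemma: sum of degrees = 2 * 8 = 16.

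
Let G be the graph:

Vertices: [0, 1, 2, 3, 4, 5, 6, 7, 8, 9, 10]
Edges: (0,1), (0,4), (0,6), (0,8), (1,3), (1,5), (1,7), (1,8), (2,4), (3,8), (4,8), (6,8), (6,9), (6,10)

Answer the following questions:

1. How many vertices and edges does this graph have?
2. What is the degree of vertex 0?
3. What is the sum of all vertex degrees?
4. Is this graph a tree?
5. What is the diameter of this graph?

Count: 11 vertices, 14 edges.
Vertex 0 has neighbors [1, 4, 6, 8], degree = 4.
Handshaking lemma: 2 * 14 = 28.
A tree on 11 vertices has 10 edges. This graph has 14 edges (4 extra). Not a tree.
Diameter (longest shortest path) = 4.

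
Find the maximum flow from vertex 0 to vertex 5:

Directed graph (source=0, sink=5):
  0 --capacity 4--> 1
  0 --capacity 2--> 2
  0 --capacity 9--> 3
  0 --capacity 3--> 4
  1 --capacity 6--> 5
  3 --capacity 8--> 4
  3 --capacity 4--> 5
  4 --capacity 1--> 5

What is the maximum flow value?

Computing max flow:
  Flow on (0->1): 4/4
  Flow on (0->3): 4/9
  Flow on (0->4): 1/3
  Flow on (1->5): 4/6
  Flow on (3->5): 4/4
  Flow on (4->5): 1/1
Maximum flow = 9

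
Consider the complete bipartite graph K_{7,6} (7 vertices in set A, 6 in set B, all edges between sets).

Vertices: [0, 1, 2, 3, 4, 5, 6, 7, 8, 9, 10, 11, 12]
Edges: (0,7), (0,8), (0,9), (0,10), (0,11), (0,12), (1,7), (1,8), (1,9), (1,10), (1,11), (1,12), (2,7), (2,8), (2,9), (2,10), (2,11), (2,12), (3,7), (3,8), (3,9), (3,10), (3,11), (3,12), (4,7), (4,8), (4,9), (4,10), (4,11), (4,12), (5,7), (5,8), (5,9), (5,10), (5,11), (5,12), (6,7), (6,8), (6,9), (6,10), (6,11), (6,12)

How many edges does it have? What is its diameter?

K_{7,6} has 7 * 6 = 42 edges.
Any vertex reaches any opposite-side vertex in 1 step; same-side vertices reach in 2 steps via any opposite-side vertex.
Diameter = 2.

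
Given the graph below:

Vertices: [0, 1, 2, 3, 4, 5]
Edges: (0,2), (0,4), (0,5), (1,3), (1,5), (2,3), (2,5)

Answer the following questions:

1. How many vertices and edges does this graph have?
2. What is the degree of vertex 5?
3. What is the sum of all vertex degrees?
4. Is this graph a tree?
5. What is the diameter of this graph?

Count: 6 vertices, 7 edges.
Vertex 5 has neighbors [0, 1, 2], degree = 3.
Handshaking lemma: 2 * 7 = 14.
A tree on 6 vertices has 5 edges. This graph has 7 edges (2 extra). Not a tree.
Diameter (longest shortest path) = 3.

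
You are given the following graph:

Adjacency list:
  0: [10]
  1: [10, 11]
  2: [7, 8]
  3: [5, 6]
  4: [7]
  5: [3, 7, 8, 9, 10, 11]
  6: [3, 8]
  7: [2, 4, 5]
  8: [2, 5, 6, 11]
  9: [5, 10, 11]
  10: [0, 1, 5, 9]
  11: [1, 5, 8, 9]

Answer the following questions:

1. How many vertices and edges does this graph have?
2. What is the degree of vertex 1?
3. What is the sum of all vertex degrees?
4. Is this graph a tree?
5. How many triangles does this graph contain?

Count: 12 vertices, 17 edges.
Vertex 1 has neighbors [10, 11], degree = 2.
Handshaking lemma: 2 * 17 = 34.
A tree on 12 vertices has 11 edges. This graph has 17 edges (6 extra). Not a tree.
Number of triangles = 3.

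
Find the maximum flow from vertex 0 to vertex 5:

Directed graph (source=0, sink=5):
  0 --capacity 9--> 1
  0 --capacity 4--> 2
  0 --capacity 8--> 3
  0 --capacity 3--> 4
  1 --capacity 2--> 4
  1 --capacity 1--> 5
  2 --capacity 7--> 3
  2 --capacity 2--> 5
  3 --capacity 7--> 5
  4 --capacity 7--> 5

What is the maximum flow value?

Computing max flow:
  Flow on (0->1): 3/9
  Flow on (0->2): 2/4
  Flow on (0->3): 7/8
  Flow on (0->4): 3/3
  Flow on (1->4): 2/2
  Flow on (1->5): 1/1
  Flow on (2->5): 2/2
  Flow on (3->5): 7/7
  Flow on (4->5): 5/7
Maximum flow = 15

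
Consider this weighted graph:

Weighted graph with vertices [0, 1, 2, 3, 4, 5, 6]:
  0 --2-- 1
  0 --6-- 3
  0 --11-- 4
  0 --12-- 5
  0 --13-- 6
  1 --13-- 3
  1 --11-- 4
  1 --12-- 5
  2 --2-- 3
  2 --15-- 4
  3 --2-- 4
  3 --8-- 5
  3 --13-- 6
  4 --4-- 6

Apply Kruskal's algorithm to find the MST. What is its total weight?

Applying Kruskal's algorithm (sort edges by weight, add if no cycle):
  Add (0,1) w=2
  Add (2,3) w=2
  Add (3,4) w=2
  Add (4,6) w=4
  Add (0,3) w=6
  Add (3,5) w=8
  Skip (0,4) w=11 (creates cycle)
  Skip (1,4) w=11 (creates cycle)
  Skip (0,5) w=12 (creates cycle)
  Skip (1,5) w=12 (creates cycle)
  Skip (0,6) w=13 (creates cycle)
  Skip (1,3) w=13 (creates cycle)
  Skip (3,6) w=13 (creates cycle)
  Skip (2,4) w=15 (creates cycle)
MST weight = 24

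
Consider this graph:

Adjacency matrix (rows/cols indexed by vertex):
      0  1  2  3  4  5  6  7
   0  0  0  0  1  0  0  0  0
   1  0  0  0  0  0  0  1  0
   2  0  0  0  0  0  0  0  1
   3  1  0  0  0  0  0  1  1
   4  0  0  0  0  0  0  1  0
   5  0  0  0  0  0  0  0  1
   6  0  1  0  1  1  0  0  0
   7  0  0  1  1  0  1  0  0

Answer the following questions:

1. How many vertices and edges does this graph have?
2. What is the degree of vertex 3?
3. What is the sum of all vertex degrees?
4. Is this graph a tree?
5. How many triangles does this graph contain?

Count: 8 vertices, 7 edges.
Vertex 3 has neighbors [0, 6, 7], degree = 3.
Handshaking lemma: 2 * 7 = 14.
A graph is a tree iff it is connected and has exactly n-1 edges. This graph is connected (all 8 vertices in one component) and has 8-1 = 7 edges. It is a tree.
Number of triangles = 0.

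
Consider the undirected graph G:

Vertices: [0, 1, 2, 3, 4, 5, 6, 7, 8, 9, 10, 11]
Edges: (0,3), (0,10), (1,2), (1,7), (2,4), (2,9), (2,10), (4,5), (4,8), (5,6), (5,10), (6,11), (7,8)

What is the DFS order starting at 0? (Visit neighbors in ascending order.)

DFS from vertex 0 (neighbors processed in ascending order):
Visit order: 0, 3, 10, 2, 1, 7, 8, 4, 5, 6, 11, 9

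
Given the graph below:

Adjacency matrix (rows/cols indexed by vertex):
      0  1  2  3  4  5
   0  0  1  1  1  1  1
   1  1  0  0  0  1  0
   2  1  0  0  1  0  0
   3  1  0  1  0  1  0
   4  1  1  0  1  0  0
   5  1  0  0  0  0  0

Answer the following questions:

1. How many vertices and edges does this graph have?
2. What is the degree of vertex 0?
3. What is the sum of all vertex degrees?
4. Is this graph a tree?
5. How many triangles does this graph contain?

Count: 6 vertices, 8 edges.
Vertex 0 has neighbors [1, 2, 3, 4, 5], degree = 5.
Handshaking lemma: 2 * 8 = 16.
A tree on 6 vertices has 5 edges. This graph has 8 edges (3 extra). Not a tree.
Number of triangles = 3.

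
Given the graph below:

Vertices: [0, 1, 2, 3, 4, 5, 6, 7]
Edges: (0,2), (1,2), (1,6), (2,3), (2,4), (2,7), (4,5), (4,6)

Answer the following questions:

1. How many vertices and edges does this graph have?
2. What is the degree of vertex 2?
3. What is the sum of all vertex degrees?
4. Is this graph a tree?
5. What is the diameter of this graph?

Count: 8 vertices, 8 edges.
Vertex 2 has neighbors [0, 1, 3, 4, 7], degree = 5.
Handshaking lemma: 2 * 8 = 16.
A tree on 8 vertices has 7 edges. This graph has 8 edges (1 extra). Not a tree.
Diameter (longest shortest path) = 3.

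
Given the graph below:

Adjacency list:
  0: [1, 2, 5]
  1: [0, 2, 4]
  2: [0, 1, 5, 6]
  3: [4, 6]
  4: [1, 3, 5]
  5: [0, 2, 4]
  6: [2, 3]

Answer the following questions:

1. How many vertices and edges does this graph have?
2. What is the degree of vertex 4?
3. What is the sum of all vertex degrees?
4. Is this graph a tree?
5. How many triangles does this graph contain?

Count: 7 vertices, 10 edges.
Vertex 4 has neighbors [1, 3, 5], degree = 3.
Handshaking lemma: 2 * 10 = 20.
A tree on 7 vertices has 6 edges. This graph has 10 edges (4 extra). Not a tree.
Number of triangles = 2.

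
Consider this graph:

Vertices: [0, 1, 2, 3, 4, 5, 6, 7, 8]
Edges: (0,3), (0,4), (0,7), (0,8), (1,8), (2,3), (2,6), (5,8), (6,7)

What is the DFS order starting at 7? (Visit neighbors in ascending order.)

DFS from vertex 7 (neighbors processed in ascending order):
Visit order: 7, 0, 3, 2, 6, 4, 8, 1, 5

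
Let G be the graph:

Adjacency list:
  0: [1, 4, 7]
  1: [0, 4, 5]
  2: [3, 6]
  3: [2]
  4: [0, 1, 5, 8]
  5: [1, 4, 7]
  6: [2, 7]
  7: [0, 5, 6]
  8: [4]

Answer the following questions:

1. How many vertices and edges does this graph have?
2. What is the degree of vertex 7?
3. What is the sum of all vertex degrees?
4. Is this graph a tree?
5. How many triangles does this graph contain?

Count: 9 vertices, 11 edges.
Vertex 7 has neighbors [0, 5, 6], degree = 3.
Handshaking lemma: 2 * 11 = 22.
A tree on 9 vertices has 8 edges. This graph has 11 edges (3 extra). Not a tree.
Number of triangles = 2.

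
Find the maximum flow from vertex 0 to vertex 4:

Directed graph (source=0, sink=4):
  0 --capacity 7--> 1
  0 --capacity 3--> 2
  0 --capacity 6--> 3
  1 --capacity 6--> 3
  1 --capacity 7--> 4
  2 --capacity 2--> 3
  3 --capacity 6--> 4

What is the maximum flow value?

Computing max flow:
  Flow on (0->1): 7/7
  Flow on (0->2): 2/3
  Flow on (0->3): 4/6
  Flow on (1->4): 7/7
  Flow on (2->3): 2/2
  Flow on (3->4): 6/6
Maximum flow = 13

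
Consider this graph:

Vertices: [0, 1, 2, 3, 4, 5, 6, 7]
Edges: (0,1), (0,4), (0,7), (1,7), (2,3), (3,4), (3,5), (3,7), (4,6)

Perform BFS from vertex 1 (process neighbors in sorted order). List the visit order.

BFS from vertex 1 (neighbors processed in ascending order):
Visit order: 1, 0, 7, 4, 3, 6, 2, 5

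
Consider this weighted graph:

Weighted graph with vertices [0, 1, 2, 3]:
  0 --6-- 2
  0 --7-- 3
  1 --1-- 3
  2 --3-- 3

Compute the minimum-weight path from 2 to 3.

Using Dijkstra's algorithm from vertex 2:
Shortest path: 2 -> 3
Total weight: 3 = 3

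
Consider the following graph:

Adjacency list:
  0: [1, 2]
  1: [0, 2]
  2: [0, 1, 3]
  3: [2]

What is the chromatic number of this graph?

The graph has a maximum clique of size 3 (lower bound on chromatic number).
A valid 3-coloring: {0: 1, 1: 2, 2: 0, 3: 1}.
Chromatic number = 3.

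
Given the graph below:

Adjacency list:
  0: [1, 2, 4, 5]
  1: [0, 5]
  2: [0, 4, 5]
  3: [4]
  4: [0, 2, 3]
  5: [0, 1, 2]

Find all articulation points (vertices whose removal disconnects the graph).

An articulation point is a vertex whose removal disconnects the graph.
Articulation points: [4]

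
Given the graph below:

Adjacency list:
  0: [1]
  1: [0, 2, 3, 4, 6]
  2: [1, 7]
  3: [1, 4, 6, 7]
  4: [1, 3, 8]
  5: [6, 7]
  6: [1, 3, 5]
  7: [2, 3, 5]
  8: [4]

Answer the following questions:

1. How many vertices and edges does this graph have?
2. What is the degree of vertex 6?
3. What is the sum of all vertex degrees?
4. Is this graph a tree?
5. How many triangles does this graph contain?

Count: 9 vertices, 12 edges.
Vertex 6 has neighbors [1, 3, 5], degree = 3.
Handshaking lemma: 2 * 12 = 24.
A tree on 9 vertices has 8 edges. This graph has 12 edges (4 extra). Not a tree.
Number of triangles = 2.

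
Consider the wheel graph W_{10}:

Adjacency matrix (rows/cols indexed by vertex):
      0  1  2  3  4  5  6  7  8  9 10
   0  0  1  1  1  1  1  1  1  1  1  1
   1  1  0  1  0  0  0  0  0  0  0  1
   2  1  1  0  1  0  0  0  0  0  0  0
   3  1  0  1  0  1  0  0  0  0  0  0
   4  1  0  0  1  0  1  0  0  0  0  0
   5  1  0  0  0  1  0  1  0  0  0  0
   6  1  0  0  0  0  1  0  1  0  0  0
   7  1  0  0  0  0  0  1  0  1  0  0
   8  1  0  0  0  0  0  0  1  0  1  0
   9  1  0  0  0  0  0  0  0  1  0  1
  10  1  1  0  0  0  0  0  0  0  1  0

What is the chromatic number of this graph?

W_{10} = C_{10} plus a hub adjacent to every cycle vertex.
The outer cycle needs 2 colors (even cycle); the hub is adjacent to all of them so needs a fresh color.
Chromatic number = 2 + 1 = 3.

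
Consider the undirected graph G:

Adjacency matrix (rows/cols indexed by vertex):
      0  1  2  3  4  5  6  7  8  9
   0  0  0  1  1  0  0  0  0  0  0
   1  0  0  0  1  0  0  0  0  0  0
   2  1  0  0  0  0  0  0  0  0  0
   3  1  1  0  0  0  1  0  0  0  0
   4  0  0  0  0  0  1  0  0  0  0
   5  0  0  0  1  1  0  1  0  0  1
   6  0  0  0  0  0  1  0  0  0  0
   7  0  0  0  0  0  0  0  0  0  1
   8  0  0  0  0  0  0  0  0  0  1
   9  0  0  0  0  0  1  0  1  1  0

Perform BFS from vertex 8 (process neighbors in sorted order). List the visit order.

BFS from vertex 8 (neighbors processed in ascending order):
Visit order: 8, 9, 5, 7, 3, 4, 6, 0, 1, 2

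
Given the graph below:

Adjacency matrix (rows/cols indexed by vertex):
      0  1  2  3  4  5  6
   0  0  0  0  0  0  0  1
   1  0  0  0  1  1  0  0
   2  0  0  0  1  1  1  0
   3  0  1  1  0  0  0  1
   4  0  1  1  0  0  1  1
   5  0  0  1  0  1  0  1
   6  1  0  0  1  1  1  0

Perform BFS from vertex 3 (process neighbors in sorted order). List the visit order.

BFS from vertex 3 (neighbors processed in ascending order):
Visit order: 3, 1, 2, 6, 4, 5, 0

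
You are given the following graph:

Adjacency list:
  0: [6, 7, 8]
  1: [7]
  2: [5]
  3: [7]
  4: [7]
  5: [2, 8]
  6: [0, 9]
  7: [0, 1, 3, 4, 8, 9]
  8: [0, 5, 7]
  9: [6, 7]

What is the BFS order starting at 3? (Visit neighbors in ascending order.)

BFS from vertex 3 (neighbors processed in ascending order):
Visit order: 3, 7, 0, 1, 4, 8, 9, 6, 5, 2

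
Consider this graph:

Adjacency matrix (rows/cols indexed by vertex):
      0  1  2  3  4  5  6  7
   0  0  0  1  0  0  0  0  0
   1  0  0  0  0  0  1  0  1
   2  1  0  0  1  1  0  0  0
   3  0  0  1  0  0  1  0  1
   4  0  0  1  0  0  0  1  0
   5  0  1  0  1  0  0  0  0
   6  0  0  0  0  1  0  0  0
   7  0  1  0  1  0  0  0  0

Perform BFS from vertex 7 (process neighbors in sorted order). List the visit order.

BFS from vertex 7 (neighbors processed in ascending order):
Visit order: 7, 1, 3, 5, 2, 0, 4, 6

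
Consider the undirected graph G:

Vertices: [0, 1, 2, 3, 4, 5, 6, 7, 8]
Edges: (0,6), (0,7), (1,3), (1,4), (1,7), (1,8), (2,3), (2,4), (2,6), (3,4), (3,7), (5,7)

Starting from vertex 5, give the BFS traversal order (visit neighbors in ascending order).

BFS from vertex 5 (neighbors processed in ascending order):
Visit order: 5, 7, 0, 1, 3, 6, 4, 8, 2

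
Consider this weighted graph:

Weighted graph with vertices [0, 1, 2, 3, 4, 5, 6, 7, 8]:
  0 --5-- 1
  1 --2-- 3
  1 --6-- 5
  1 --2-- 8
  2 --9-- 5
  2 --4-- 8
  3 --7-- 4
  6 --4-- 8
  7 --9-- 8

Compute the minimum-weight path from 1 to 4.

Using Dijkstra's algorithm from vertex 1:
Shortest path: 1 -> 3 -> 4
Total weight: 2 + 7 = 9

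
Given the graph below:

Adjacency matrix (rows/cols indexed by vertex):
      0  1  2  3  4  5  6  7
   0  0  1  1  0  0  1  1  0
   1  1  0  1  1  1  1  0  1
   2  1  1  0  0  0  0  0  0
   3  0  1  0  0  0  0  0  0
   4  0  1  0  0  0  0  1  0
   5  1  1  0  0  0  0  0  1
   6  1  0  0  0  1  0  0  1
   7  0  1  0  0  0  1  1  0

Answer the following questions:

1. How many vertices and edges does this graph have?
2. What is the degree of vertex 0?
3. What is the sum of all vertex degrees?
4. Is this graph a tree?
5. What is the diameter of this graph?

Count: 8 vertices, 12 edges.
Vertex 0 has neighbors [1, 2, 5, 6], degree = 4.
Handshaking lemma: 2 * 12 = 24.
A tree on 8 vertices has 7 edges. This graph has 12 edges (5 extra). Not a tree.
Diameter (longest shortest path) = 3.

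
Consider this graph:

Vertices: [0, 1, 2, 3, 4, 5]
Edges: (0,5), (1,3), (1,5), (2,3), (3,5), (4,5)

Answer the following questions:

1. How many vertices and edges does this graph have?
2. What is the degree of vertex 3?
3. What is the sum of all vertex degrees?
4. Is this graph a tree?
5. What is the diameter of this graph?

Count: 6 vertices, 6 edges.
Vertex 3 has neighbors [1, 2, 5], degree = 3.
Handshaking lemma: 2 * 6 = 12.
A tree on 6 vertices has 5 edges. This graph has 6 edges (1 extra). Not a tree.
Diameter (longest shortest path) = 3.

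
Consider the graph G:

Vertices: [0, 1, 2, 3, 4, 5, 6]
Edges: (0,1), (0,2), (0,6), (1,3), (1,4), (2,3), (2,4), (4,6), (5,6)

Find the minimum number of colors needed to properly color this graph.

The graph has a maximum clique of size 2 (lower bound on chromatic number).
A valid 2-coloring: {0: 0, 1: 1, 2: 1, 3: 0, 4: 0, 5: 0, 6: 1}.
Chromatic number = 2.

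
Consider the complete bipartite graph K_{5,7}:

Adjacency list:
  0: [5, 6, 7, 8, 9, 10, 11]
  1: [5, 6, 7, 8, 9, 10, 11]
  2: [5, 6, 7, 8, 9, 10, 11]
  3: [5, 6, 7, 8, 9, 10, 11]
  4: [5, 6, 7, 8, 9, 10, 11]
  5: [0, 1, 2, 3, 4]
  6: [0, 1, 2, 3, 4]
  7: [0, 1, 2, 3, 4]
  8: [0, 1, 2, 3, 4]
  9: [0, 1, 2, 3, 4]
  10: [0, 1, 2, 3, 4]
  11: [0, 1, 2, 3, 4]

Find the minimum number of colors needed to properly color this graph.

K_{5,7} is bipartite: vertices split into two independent sets of size 5 and 7.
Color one set 0, the other 1. No adjacent vertices share a color.
Chromatic number = 2.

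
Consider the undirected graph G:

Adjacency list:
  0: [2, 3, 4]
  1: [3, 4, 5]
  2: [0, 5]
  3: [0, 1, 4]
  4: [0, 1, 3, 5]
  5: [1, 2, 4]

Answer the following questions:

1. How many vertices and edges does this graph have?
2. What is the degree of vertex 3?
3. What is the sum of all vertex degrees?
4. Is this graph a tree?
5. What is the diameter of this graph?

Count: 6 vertices, 9 edges.
Vertex 3 has neighbors [0, 1, 4], degree = 3.
Handshaking lemma: 2 * 9 = 18.
A tree on 6 vertices has 5 edges. This graph has 9 edges (4 extra). Not a tree.
Diameter (longest shortest path) = 2.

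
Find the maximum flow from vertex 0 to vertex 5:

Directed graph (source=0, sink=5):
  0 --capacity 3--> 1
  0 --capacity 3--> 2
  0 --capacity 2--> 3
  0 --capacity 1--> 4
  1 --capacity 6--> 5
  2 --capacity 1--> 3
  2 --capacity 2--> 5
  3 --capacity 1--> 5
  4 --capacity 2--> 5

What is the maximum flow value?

Computing max flow:
  Flow on (0->1): 3/3
  Flow on (0->2): 2/3
  Flow on (0->3): 1/2
  Flow on (0->4): 1/1
  Flow on (1->5): 3/6
  Flow on (2->5): 2/2
  Flow on (3->5): 1/1
  Flow on (4->5): 1/2
Maximum flow = 7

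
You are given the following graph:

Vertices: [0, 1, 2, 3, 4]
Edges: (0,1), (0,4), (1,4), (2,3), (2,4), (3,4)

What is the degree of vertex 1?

Vertex 1 has neighbors [0, 4], so deg(1) = 2.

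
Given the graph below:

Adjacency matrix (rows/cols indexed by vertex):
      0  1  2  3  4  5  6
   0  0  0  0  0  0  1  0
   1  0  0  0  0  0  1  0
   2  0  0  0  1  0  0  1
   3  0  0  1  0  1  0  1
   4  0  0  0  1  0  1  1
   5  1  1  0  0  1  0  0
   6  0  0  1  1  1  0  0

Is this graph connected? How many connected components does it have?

Checking connectivity: the graph has 1 connected component(s).
All vertices are reachable from each other. The graph IS connected.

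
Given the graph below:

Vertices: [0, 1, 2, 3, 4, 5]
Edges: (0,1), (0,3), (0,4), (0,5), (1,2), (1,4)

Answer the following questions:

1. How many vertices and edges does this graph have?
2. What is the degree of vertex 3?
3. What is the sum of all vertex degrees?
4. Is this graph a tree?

Count: 6 vertices, 6 edges.
Vertex 3 has neighbors [0], degree = 1.
Handshaking lemma: 2 * 6 = 12.
A tree on 6 vertices has 5 edges. This graph has 6 edges (1 extra). Not a tree.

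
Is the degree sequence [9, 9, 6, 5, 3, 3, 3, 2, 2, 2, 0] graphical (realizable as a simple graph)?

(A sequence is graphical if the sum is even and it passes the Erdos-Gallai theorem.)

Sum of degrees = 44. Sum is even but fails Erdos-Gallai. The sequence is NOT graphical.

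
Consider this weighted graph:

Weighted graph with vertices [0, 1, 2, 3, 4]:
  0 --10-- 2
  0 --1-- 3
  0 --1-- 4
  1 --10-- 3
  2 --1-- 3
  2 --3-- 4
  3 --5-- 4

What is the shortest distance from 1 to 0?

Using Dijkstra's algorithm from vertex 1:
Shortest path: 1 -> 3 -> 0
Total weight: 10 + 1 = 11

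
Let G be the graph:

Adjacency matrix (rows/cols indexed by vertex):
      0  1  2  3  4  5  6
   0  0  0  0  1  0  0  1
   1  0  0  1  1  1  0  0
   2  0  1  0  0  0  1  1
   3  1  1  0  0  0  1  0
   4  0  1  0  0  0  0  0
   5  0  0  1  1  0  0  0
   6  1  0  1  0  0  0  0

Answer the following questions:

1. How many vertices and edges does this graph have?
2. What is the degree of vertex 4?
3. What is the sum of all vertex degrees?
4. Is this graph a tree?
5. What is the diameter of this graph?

Count: 7 vertices, 8 edges.
Vertex 4 has neighbors [1], degree = 1.
Handshaking lemma: 2 * 8 = 16.
A tree on 7 vertices has 6 edges. This graph has 8 edges (2 extra). Not a tree.
Diameter (longest shortest path) = 3.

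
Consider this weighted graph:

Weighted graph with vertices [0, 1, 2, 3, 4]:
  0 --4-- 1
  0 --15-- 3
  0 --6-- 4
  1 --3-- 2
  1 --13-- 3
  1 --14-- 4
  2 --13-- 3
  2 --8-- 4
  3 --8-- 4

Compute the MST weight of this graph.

Applying Kruskal's algorithm (sort edges by weight, add if no cycle):
  Add (1,2) w=3
  Add (0,1) w=4
  Add (0,4) w=6
  Skip (2,4) w=8 (creates cycle)
  Add (3,4) w=8
  Skip (1,3) w=13 (creates cycle)
  Skip (2,3) w=13 (creates cycle)
  Skip (1,4) w=14 (creates cycle)
  Skip (0,3) w=15 (creates cycle)
MST weight = 21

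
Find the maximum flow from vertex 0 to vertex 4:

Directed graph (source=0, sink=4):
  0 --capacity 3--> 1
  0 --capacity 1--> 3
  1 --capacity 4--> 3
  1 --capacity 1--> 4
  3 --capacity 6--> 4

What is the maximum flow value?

Computing max flow:
  Flow on (0->1): 3/3
  Flow on (0->3): 1/1
  Flow on (1->3): 2/4
  Flow on (1->4): 1/1
  Flow on (3->4): 3/6
Maximum flow = 4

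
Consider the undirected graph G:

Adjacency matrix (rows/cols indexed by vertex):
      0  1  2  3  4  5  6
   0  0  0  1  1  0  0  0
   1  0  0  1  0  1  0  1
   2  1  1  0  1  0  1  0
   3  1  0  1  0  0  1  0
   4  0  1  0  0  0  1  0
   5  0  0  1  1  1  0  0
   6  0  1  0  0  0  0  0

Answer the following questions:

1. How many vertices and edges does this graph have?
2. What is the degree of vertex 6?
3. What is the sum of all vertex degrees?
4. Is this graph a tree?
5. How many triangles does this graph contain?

Count: 7 vertices, 9 edges.
Vertex 6 has neighbors [1], degree = 1.
Handshaking lemma: 2 * 9 = 18.
A tree on 7 vertices has 6 edges. This graph has 9 edges (3 extra). Not a tree.
Number of triangles = 2.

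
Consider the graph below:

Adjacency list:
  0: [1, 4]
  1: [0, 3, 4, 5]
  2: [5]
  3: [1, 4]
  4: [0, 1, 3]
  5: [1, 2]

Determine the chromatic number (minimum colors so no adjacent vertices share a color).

The graph has a maximum clique of size 3 (lower bound on chromatic number).
A valid 3-coloring: {0: 2, 1: 0, 2: 0, 3: 2, 4: 1, 5: 1}.
Chromatic number = 3.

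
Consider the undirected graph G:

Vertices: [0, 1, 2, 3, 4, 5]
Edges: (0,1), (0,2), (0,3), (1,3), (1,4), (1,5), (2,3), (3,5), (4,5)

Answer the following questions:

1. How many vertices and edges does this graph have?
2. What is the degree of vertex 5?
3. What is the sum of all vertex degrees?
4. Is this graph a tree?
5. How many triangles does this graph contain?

Count: 6 vertices, 9 edges.
Vertex 5 has neighbors [1, 3, 4], degree = 3.
Handshaking lemma: 2 * 9 = 18.
A tree on 6 vertices has 5 edges. This graph has 9 edges (4 extra). Not a tree.
Number of triangles = 4.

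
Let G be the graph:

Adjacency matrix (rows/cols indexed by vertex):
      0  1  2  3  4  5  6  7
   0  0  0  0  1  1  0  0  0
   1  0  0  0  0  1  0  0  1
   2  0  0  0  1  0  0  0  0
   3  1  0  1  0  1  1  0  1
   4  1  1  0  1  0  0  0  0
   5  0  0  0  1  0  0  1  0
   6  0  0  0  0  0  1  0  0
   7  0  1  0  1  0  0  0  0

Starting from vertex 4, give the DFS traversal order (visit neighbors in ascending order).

DFS from vertex 4 (neighbors processed in ascending order):
Visit order: 4, 0, 3, 2, 5, 6, 7, 1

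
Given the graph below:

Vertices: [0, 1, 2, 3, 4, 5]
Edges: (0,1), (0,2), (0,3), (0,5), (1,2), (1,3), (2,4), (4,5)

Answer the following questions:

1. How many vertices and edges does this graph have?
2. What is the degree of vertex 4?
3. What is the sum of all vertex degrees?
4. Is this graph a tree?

Count: 6 vertices, 8 edges.
Vertex 4 has neighbors [2, 5], degree = 2.
Handshaking lemma: 2 * 8 = 16.
A tree on 6 vertices has 5 edges. This graph has 8 edges (3 extra). Not a tree.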